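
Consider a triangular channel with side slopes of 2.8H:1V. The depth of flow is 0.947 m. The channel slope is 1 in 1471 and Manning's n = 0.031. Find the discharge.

Q = 1.23 m³/s

For a triangular section with side slope z = 2.8: A = zy² = 2.8×0.947² = 2.511 m²; P = 2y√(1+z²) = 2×0.947×2.973 = 5.631 m.
Hydraulic radius R = A/P = 2.511/5.631 = 0.4459 m.
Manning's equation: Q = (1/n) A R^(2/3) S^(1/2) = (1/0.031) × 2.511 × 0.4459^(2/3) × 0.0006798^(1/2) = 1.23 m³/s.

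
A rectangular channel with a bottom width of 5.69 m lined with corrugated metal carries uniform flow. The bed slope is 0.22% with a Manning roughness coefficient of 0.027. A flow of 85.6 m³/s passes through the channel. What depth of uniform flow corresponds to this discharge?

y_n = 5.66 m

Manning's equation rearranged: A R^(2/3) = nQ / (1·√S) = 0.027 × 85.6 / (√0.0022) = 49.27.
Try y = 4.94 m: A R^(2/3) = 41.67 — too small.
Try y = 7.1 m: A R^(2/3) = 64.79 — too large.
Try y = 5.66 m: A R^(2/3) = 49.29 — matches.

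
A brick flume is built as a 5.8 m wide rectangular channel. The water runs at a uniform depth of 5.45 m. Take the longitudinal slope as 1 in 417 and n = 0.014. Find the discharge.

Flow area A = b·y = 5.8 × 5.45 = 31.61 m². Wetted perimeter P = b + 2y = 5.8 + 2×5.45 = 16.7 m.
Hydraulic radius R = A/P = 31.61/16.7 = 1.893 m.
Manning's equation: Q = (1/n) A R^(2/3) S^(1/2) = (1/0.014) × 31.61 × 1.893^(2/3) × 0.002398^(1/2) = 169 m³/s.

Q = 169 m³/s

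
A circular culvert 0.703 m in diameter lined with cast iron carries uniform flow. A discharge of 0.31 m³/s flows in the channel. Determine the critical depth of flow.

y_c = 0.346 m

At critical depth, Q² T / (g A³) = 1, i.e. A³/T = Q²/g = 0.31²/9.81 = 0.009796.
Trying y = 0.434 m: A³/T = 0.02329 — too large.
Trying y = 0.29 m: A³/T = 0.00498 — too small.
Trying y = 0.346 m: A³/T = 0.00979 — ≈ 0.009796.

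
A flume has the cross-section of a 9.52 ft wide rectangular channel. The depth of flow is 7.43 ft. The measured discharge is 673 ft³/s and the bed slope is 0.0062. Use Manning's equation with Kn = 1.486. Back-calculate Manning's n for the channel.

Flow area A = b·y = 9.52 × 7.43 = 70.73 ft². Wetted perimeter P = b + 2y = 9.52 + 2×7.43 = 24.38 ft.
Hydraulic radius R = A/P = 70.73/24.38 = 2.901 ft.
Rearranging Manning's equation: n = (1.486/Q) A R^(2/3) S^(1/2) = (1.486/673) × 70.73 × 2.901^(2/3) × √0.0062 = 0.025.

n = 0.025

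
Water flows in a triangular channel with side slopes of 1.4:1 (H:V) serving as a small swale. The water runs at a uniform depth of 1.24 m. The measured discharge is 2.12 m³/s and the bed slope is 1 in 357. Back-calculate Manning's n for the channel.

n = 0.0341

For a triangular section with side slope z = 1.4: A = zy² = 1.4×1.24² = 2.153 m²; P = 2y√(1+z²) = 2×1.24×1.72 = 4.267 m.
Hydraulic radius R = A/P = 2.153/4.267 = 0.5045 m.
Rearranging Manning's equation: n = (1/Q) A R^(2/3) S^(1/2) = (1/2.12) × 2.153 × 0.5045^(2/3) × √0.002801 = 0.0341.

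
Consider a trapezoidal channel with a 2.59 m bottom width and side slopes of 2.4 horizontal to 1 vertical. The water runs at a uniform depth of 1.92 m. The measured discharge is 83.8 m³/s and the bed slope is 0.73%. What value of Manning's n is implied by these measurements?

n = 0.015

With bottom width b = 2.59 m and side slope z = 2.4: A = (b + zy)y = (2.59 + 2.4×1.92)×1.92 = 13.82 m²; P = b + 2y√(1+z²) = 2.59 + 2×1.92×2.6 = 12.57 m.
Hydraulic radius R = A/P = 13.82/12.57 = 1.099 m.
Rearranging Manning's equation: n = (1/Q) A R^(2/3) S^(1/2) = (1/83.8) × 13.82 × 1.099^(2/3) × √0.0073 = 0.015.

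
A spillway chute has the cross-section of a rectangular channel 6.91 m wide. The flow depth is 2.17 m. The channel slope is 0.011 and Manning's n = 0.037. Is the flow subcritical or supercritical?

Flow area A = b·y = 6.91 × 2.17 = 14.99 m². Wetted perimeter P = b + 2y = 6.91 + 2×2.17 = 11.25 m.
Hydraulic radius R = A/P = 14.99/11.25 = 1.333 m.
V = (1/n) R^(2/3) √S = (1/0.037) × 1.333^(2/3) × √0.011 = 3.433 m/s. Hydraulic depth D_h = A/T = 14.99/6.91 = 2.17 m.
Froude number Fr = V/√(g·D_h) = 3.433/√(9.81×2.17) = 0.744, which is less than 1, so the flow is subcritical.

subcritical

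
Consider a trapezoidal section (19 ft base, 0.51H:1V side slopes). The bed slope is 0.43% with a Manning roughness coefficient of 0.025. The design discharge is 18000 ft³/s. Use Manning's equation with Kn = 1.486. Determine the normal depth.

y_n = 27.7 ft

Manning's equation rearranged: A R^(2/3) = nQ / (1.486·√S) = 0.025 × 18000 / (1.486 × √0.0043) = 4618.
Try y = 20 ft: A R^(2/3) = 2553 — low.
Try y = 32.9 ft: A R^(2/3) = 6399 — high.
Try y = 27.7 ft: A R^(2/3) = 4621 — ≈ 4618.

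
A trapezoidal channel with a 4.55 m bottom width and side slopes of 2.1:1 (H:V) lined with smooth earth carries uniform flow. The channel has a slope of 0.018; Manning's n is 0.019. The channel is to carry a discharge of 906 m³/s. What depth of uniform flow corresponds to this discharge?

Manning's equation rearranged: A R^(2/3) = nQ / (1·√S) = 0.019 × 906 / (√0.018) = 128.3.
Try y = 5.2 m: A R^(2/3) = 159.8 — over.
Try y = 3.5 m: A R^(2/3) = 66.1 — short.
Try y = 4.72 m: A R^(2/3) = 128.2 — matches.

y_n = 4.72 m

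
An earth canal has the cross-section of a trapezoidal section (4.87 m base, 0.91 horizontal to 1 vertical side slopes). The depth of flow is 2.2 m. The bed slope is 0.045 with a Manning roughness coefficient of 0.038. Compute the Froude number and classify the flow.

With bottom width b = 4.87 m and side slope z = 0.91: A = (b + zy)y = (4.87 + 0.91×2.2)×2.2 = 15.12 m²; P = b + 2y√(1+z²) = 4.87 + 2×2.2×1.352 = 10.82 m.
Hydraulic radius R = A/P = 15.12/10.82 = 1.397 m.
V = (1/n) R^(2/3) √S = (1/0.038) × 1.397^(2/3) × √0.045 = 6.977 m/s. Hydraulic depth D_h = A/T = 15.12/8.874 = 1.704 m.
Froude number Fr = V/√(g·D_h) = 6.977/√(9.81×1.704) = 1.71, which is greater than 1, so the flow is supercritical.

supercritical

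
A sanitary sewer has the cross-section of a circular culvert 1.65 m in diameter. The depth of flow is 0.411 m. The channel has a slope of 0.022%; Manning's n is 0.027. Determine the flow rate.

Q = 0.0885 m³/s

For a circular section of diameter D = 1.65 m at depth y = 0.411 m, the central angle is θ = 2 arccos(1 − 2y/D) = 2.09 rad. Then A = (D²/8)(θ − sin θ) = 0.4159 m² and P = Dθ/2 = 1.724 m.
Hydraulic radius R = A/P = 0.4159/1.724 = 0.2412 m.
Manning's equation: Q = (1/n) A R^(2/3) S^(1/2) = (1/0.027) × 0.4159 × 0.2412^(2/3) × 0.00022^(1/2) = 0.0885 m³/s.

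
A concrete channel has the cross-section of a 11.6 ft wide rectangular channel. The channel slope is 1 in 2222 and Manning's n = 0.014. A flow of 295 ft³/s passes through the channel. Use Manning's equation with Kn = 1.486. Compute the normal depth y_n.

y_n = 5.61 ft

Manning's equation rearranged: A R^(2/3) = nQ / (1.486·√S) = 0.014 × 295 / (1.486 × √0.00045) = 131.
Try y = 6.21 ft: A R^(2/3) = 149.8 — high.
Try y = 4.4 ft: A R^(2/3) = 94.07 — low.
Try y = 5.61 ft: A R^(2/3) = 130.9 — ≈ 131.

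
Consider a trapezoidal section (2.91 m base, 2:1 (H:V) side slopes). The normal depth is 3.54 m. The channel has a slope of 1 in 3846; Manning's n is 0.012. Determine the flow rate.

Q = 72.6 m³/s

With bottom width b = 2.91 m and side slope z = 2: A = (b + zy)y = (2.91 + 2×3.54)×3.54 = 35.36 m²; P = b + 2y√(1+z²) = 2.91 + 2×3.54×2.236 = 18.74 m.
Hydraulic radius R = A/P = 35.36/18.74 = 1.887 m.
Manning's equation: Q = (1/n) A R^(2/3) S^(1/2) = (1/0.012) × 35.36 × 1.887^(2/3) × 0.00026^(1/2) = 72.6 m³/s.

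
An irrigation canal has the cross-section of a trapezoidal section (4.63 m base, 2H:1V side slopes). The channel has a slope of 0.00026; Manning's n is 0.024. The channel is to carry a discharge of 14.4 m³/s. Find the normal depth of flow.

y_n = 2.06 m

Manning's equation rearranged: A R^(2/3) = nQ / (1·√S) = 0.024 × 14.4 / (√0.00026) = 21.43.
At y = 2.29 m: A R^(2/3) = 26.62 — high.
At y = 1.55 m: A R^(2/3) = 12.27 — low.
At y = 2.06 m: A R^(2/3) = 21.49 — matches.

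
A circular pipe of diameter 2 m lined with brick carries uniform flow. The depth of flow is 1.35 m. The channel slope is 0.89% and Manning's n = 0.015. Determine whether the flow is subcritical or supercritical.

supercritical

For a circular section of diameter D = 2 m at depth y = 1.35 m, the central angle is θ = 2 arccos(1 − 2y/D) = 3.857 rad. Then A = (D²/8)(θ − sin θ) = 2.256 m² and P = Dθ/2 = 3.857 m.
Hydraulic radius R = A/P = 2.256/3.857 = 0.585 m.
V = (1/n) R^(2/3) √S = (1/0.015) × 0.585^(2/3) × √0.0089 = 4.399 m/s. Hydraulic depth D_h = A/T = 2.256/1.873 = 1.204 m.
Froude number Fr = V/√(g·D_h) = 4.399/√(9.81×1.204) = 1.28, which is greater than 1, so the flow is supercritical.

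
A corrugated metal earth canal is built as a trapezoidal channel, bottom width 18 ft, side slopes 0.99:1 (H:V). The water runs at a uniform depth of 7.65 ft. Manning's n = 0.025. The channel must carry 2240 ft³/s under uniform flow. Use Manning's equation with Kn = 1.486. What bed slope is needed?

S = 0.0044

With bottom width b = 18 ft and side slope z = 0.99: A = (b + zy)y = (18 + 0.99×7.65)×7.65 = 195.6 ft²; P = b + 2y√(1+z²) = 18 + 2×7.65×1.407 = 39.53 ft.
Hydraulic radius R = A/P = 195.6/39.53 = 4.949 ft.
From Manning's equation, S = [nQ / (1.486 A R^(2/3))]² = [0.025 × 2240 / (1.486 × 195.6 × 4.949^(2/3))]² = 0.0044.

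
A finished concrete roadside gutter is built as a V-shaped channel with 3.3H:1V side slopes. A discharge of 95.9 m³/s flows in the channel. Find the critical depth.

At critical depth, Q² T / (g A³) = 1, i.e. A³/T = Q²/g = 95.9²/9.81 = 937.5.
At y = 3.37 m: A³/T = 2367 — too large.
At y = 2.4 m: A³/T = 433.6 — too small.
At y = 2.8 m: A³/T = 937.1 — close enough.

y_c = 2.8 m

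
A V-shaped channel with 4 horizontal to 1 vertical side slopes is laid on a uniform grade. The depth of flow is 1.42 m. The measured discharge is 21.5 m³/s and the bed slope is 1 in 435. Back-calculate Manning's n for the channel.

For a triangular section with side slope z = 4: A = zy² = 4×1.42² = 8.066 m²; P = 2y√(1+z²) = 2×1.42×4.123 = 11.71 m.
Hydraulic radius R = A/P = 8.066/11.71 = 0.6888 m.
Rearranging Manning's equation: n = (1/Q) A R^(2/3) S^(1/2) = (1/21.5) × 8.066 × 0.6888^(2/3) × √0.002299 = 0.014.

n = 0.014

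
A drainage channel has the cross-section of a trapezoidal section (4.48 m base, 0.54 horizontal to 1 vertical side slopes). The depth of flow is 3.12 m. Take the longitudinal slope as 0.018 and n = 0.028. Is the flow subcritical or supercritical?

With bottom width b = 4.48 m and side slope z = 0.54: A = (b + zy)y = (4.48 + 0.54×3.12)×3.12 = 19.23 m²; P = b + 2y√(1+z²) = 4.48 + 2×3.12×1.136 = 11.57 m.
Hydraulic radius R = A/P = 19.23/11.57 = 1.662 m.
V = (1/n) R^(2/3) √S = (1/0.028) × 1.662^(2/3) × √0.018 = 6.724 m/s. Hydraulic depth D_h = A/T = 19.23/7.85 = 2.45 m.
Froude number Fr = V/√(g·D_h) = 6.724/√(9.81×2.45) = 1.37, which is greater than 1, so the flow is supercritical.

supercritical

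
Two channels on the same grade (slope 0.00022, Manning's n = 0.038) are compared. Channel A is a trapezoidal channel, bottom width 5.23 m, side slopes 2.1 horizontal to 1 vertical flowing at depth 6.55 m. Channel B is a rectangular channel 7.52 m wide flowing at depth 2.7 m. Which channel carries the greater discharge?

channel A

Channel A: With bottom width b = 5.23 m and side slope z = 2.1: A = (b + zy)y = (5.23 + 2.1×6.55)×6.55 = 124.4 m²; P = b + 2y√(1+z²) = 5.23 + 2×6.55×2.326 = 35.7 m. Hydraulic radius R = A/P = 124.4/35.7 = 3.483 m. Q_A = (1/0.038)·124.4·3.483^(2/3)·√0.00022 = 111.5 m³/s.
Channel B: Flow area A = b·y = 7.52 × 2.7 = 20.3 m². Wetted perimeter P = b + 2y = 7.52 + 2×2.7 = 12.92 m. Hydraulic radius R = A/P = 20.3/12.92 = 1.572 m. Q_B = (1/0.038)·20.3·1.572^(2/3)·√0.00022 = 10.71 m³/s.
Q_A = 111.5 m³/s vs Q_B = 10.71 m³/s, so channel A carries more.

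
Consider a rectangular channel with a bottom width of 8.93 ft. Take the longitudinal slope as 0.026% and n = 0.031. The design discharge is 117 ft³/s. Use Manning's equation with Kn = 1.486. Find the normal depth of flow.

y_n = 8.32 ft

Manning's equation rearranged: A R^(2/3) = nQ / (1.486·√S) = 0.031 × 117 / (1.486 × √0.00026) = 151.4.
At y = 7.27 ft: A R^(2/3) = 127.9 — low.
At y = 10.3 ft: A R^(2/3) = 196.2 — high.
At y = 8.32 ft: A R^(2/3) = 151.3 — ≈ 151.4.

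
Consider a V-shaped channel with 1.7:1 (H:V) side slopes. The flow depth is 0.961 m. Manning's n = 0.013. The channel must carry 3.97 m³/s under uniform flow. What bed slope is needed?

For a triangular section with side slope z = 1.7: A = zy² = 1.7×0.961² = 1.57 m²; P = 2y√(1+z²) = 2×0.961×1.972 = 3.791 m.
Hydraulic radius R = A/P = 1.57/3.791 = 0.4142 m.
From Manning's equation, S = [nQ / (1 A R^(2/3))]² = [0.013 × 3.97 / (1 × 1.57 × 0.4142^(2/3))]² = 0.0035.

S = 0.0035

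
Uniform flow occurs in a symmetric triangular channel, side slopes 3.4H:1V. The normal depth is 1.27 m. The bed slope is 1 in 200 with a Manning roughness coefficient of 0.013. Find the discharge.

Q = 21.4 m³/s

For a triangular section with side slope z = 3.4: A = zy² = 3.4×1.27² = 5.484 m²; P = 2y√(1+z²) = 2×1.27×3.544 = 9.002 m.
Hydraulic radius R = A/P = 5.484/9.002 = 0.6092 m.
Manning's equation: Q = (1/n) A R^(2/3) S^(1/2) = (1/0.013) × 5.484 × 0.6092^(2/3) × 0.005^(1/2) = 21.4 m³/s.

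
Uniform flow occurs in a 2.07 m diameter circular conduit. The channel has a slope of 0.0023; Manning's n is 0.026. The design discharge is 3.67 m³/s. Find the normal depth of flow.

Manning's equation rearranged: A R^(2/3) = nQ / (1·√S) = 0.026 × 3.67 / (√0.0023) = 1.99.
Try y = 1.17 m: A R^(2/3) = 1.327 — short.
Try y = 1.93 m: A R^(2/3) = 2.333 — over.
Try y = 1.56 m: A R^(2/3) = 1.989 — ≈ 1.99.

y_n = 1.56 m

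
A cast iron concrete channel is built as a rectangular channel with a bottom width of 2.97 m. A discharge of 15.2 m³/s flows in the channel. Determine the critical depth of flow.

For a rectangular channel, critical depth y_c = (q²/g)^(1/3) where q = Q/b = 15.2/2.97 = 5.118 m²/s.
So y_c = (5.118²/9.81)^(1/3) = 1.39 m.

y_c = 1.39 m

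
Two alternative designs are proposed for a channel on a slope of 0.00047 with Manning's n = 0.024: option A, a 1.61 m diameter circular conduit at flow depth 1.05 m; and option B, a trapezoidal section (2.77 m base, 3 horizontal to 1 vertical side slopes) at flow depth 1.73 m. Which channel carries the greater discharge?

channel B

Channel A: For a circular section of diameter D = 1.61 m at depth y = 1.05 m, the central angle is θ = 2 arccos(1 − 2y/D) = 3.76 rad. Then A = (D²/8)(θ − sin θ) = 1.406 m² and P = Dθ/2 = 3.027 m. Hydraulic radius R = A/P = 1.406/3.027 = 0.4646 m. Q_A = (1/0.024)·1.406·0.4646^(2/3)·√0.00047 = 0.7619 m³/s.
Channel B: With bottom width b = 2.77 m and side slope z = 3: A = (b + zy)y = (2.77 + 3×1.73)×1.73 = 13.77 m²; P = b + 2y√(1+z²) = 2.77 + 2×1.73×3.162 = 13.71 m. Hydraulic radius R = A/P = 13.77/13.71 = 1.004 m. Q_B = (1/0.024)·13.77·1.004^(2/3)·√0.00047 = 12.48 m³/s.
Q_A = 0.7619 m³/s vs Q_B = 12.48 m³/s, so channel B carries more.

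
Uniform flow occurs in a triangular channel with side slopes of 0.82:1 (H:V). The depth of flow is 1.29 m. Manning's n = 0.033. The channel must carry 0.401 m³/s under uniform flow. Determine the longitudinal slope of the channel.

S = 0.00031

For a triangular section with side slope z = 0.82: A = zy² = 0.82×1.29² = 1.365 m²; P = 2y√(1+z²) = 2×1.29×1.293 = 3.336 m.
Hydraulic radius R = A/P = 1.365/3.336 = 0.409 m.
From Manning's equation, S = [nQ / (1 A R^(2/3))]² = [0.033 × 0.401 / (1 × 1.365 × 0.409^(2/3))]² = 0.00031.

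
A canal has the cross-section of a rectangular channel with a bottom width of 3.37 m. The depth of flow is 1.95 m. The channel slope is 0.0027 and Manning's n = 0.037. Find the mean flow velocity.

V = 1.31 m/s

Flow area A = b·y = 3.37 × 1.95 = 6.572 m². Wetted perimeter P = b + 2y = 3.37 + 2×1.95 = 7.27 m.
Hydraulic radius R = A/P = 6.572/7.27 = 0.9039 m.
From Manning's equation, V = (1/n) R^(2/3) S^(1/2) = (1/0.037) × 0.9039^(2/3) × 0.0027^(1/2) = 1.31 m/s.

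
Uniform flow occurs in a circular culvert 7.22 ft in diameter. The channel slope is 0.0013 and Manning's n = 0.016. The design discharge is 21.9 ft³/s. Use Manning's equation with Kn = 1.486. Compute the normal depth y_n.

Manning's equation rearranged: A R^(2/3) = nQ / (1.486·√S) = 0.016 × 21.9 / (1.486 × √0.0013) = 6.54.
Try y = 1.87 ft: A R^(2/3) = 8.917 — too large.
Try y = 1.6 ft: A R^(2/3) = 6.537 — ≈ 6.54.

y_n = 1.6 ft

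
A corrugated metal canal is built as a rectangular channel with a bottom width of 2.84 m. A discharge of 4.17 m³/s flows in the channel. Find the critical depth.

For a rectangular channel, critical depth y_c = (q²/g)^(1/3) where q = Q/b = 4.17/2.84 = 1.468 m²/s.
So y_c = (1.468²/9.81)^(1/3) = 0.603 m.

y_c = 0.603 m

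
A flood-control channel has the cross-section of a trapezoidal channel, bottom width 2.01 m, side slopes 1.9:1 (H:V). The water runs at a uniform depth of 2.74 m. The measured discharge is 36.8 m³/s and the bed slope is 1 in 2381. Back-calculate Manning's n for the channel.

n = 0.014

With bottom width b = 2.01 m and side slope z = 1.9: A = (b + zy)y = (2.01 + 1.9×2.74)×2.74 = 19.77 m²; P = b + 2y√(1+z²) = 2.01 + 2×2.74×2.147 = 13.78 m.
Hydraulic radius R = A/P = 19.77/13.78 = 1.435 m.
Rearranging Manning's equation: n = (1/Q) A R^(2/3) S^(1/2) = (1/36.8) × 19.77 × 1.435^(2/3) × √0.00042 = 0.014.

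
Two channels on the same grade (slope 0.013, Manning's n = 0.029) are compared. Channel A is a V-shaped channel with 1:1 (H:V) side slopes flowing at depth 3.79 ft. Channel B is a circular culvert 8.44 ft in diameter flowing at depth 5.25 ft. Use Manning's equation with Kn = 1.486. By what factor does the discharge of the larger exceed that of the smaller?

3.74

Channel A: For a triangular section with side slope z = 1: A = zy² = 1×3.79² = 14.36 ft²; P = 2y√(1+z²) = 2×3.79×1.414 = 10.72 ft. Hydraulic radius R = A/P = 14.36/10.72 = 1.34 ft. Q_A = (1.486/0.029)·14.36·1.34^(2/3)·√0.013 = 102 ft³/s.
Channel B: For a circular section of diameter D = 8.44 ft at depth y = 5.25 ft, the central angle is θ = 2 arccos(1 − 2y/D) = 3.635 rad. Then A = (D²/8)(θ − sin θ) = 36.58 ft² and P = Dθ/2 = 15.34 ft. Hydraulic radius R = A/P = 36.58/15.34 = 2.385 ft. Q_B = (1.486/0.029)·36.58·2.385^(2/3)·√0.013 = 381.5 ft³/s.
The larger discharge is 381.5 ft³/s and the smaller is 102 ft³/s; the ratio is 3.74.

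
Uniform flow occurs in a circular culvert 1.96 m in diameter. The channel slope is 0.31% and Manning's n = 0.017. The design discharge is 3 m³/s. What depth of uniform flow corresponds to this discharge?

Manning's equation rearranged: A R^(2/3) = nQ / (1·√S) = 0.017 × 3 / (√0.0031) = 0.916.
Try y = 0.698 m: A R^(2/3) = 0.5094 — too small.
Try y = 1.13 m: A R^(2/3) = 1.184 — too large.
Try y = 0.967 m: A R^(2/3) = 0.9166 — close enough.

y_n = 0.967 m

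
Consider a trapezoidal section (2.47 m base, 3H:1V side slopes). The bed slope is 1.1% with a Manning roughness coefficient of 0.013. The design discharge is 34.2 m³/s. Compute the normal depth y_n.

Manning's equation rearranged: A R^(2/3) = nQ / (1·√S) = 0.013 × 34.2 / (√0.011) = 4.239.
Trying y = 1.16 m: A R^(2/3) = 5.461 — high.
Trying y = 0.812 m: A R^(2/3) = 2.589 — low.
Trying y = 1.03 m: A R^(2/3) = 4.242 — ≈ 4.239.

y_n = 1.03 m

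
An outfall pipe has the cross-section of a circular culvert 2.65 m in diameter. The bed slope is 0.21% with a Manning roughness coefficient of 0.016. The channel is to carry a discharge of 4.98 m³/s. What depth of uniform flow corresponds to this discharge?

Manning's equation rearranged: A R^(2/3) = nQ / (1·√S) = 0.016 × 4.98 / (√0.0021) = 1.739.
Trying y = 1.46 m: A R^(2/3) = 2.462 — too large.
Trying y = 0.876 m: A R^(2/3) = 0.989 — too small.
Trying y = 1.19 m: A R^(2/3) = 1.739 — matches.

y_n = 1.19 m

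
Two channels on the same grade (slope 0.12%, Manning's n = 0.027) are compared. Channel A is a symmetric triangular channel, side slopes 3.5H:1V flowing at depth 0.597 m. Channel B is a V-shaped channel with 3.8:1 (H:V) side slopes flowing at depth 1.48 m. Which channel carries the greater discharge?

Channel A: For a triangular section with side slope z = 3.5: A = zy² = 3.5×0.597² = 1.247 m²; P = 2y√(1+z²) = 2×0.597×3.64 = 4.346 m. Hydraulic radius R = A/P = 1.247/4.346 = 0.287 m. Q_A = (1/0.027)·1.247·0.287^(2/3)·√0.0012 = 0.6964 m³/s.
Channel B: For a triangular section with side slope z = 3.8: A = zy² = 3.8×1.48² = 8.324 m²; P = 2y√(1+z²) = 2×1.48×3.929 = 11.63 m. Hydraulic radius R = A/P = 8.324/11.63 = 0.7156 m. Q_B = (1/0.027)·8.324·0.7156^(2/3)·√0.0012 = 8.544 m³/s.
Q_A = 0.6964 m³/s vs Q_B = 8.544 m³/s, so channel B carries more.

channel B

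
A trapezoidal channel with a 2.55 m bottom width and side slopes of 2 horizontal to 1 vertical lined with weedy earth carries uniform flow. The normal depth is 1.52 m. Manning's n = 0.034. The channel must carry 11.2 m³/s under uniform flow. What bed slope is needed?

With bottom width b = 2.55 m and side slope z = 2: A = (b + zy)y = (2.55 + 2×1.52)×1.52 = 8.497 m²; P = b + 2y√(1+z²) = 2.55 + 2×1.52×2.236 = 9.348 m.
Hydraulic radius R = A/P = 8.497/9.348 = 0.909 m.
From Manning's equation, S = [nQ / (1 A R^(2/3))]² = [0.034 × 11.2 / (1 × 8.497 × 0.909^(2/3))]² = 0.00228.

S = 0.00228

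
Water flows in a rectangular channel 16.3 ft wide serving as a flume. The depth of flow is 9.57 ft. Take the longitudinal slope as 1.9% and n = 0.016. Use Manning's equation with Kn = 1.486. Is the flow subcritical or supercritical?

supercritical

Flow area A = b·y = 16.3 × 9.57 = 156 ft². Wetted perimeter P = b + 2y = 16.3 + 2×9.57 = 35.44 ft.
Hydraulic radius R = A/P = 156/35.44 = 4.402 ft.
V = (1.486/n) R^(2/3) √S = (1.486/0.016) × 4.402^(2/3) × √0.019 = 34.38 ft/s. Hydraulic depth D_h = A/T = 156/16.3 = 9.57 ft.
Froude number Fr = V/√(g·D_h) = 34.38/√(32.2×9.57) = 1.96, which is greater than 1, so the flow is supercritical.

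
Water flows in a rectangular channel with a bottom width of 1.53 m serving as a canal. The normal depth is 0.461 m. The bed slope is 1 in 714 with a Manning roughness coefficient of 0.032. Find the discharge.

Flow area A = b·y = 1.53 × 0.461 = 0.7053 m². Wetted perimeter P = b + 2y = 1.53 + 2×0.461 = 2.452 m.
Hydraulic radius R = A/P = 0.7053/2.452 = 0.2877 m.
Manning's equation: Q = (1/n) A R^(2/3) S^(1/2) = (1/0.032) × 0.7053 × 0.2877^(2/3) × 0.001401^(1/2) = 0.359 m³/s.

Q = 0.359 m³/s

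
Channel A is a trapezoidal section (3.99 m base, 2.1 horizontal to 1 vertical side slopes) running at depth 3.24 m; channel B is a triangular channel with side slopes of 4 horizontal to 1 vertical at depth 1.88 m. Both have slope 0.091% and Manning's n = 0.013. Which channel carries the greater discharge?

Channel A: With bottom width b = 3.99 m and side slope z = 2.1: A = (b + zy)y = (3.99 + 2.1×3.24)×3.24 = 34.97 m²; P = b + 2y√(1+z²) = 3.99 + 2×3.24×2.326 = 19.06 m. Hydraulic radius R = A/P = 34.97/19.06 = 1.835 m. Q_A = (1/0.013)·34.97·1.835^(2/3)·√0.00091 = 121.6 m³/s.
Channel B: For a triangular section with side slope z = 4: A = zy² = 4×1.88² = 14.14 m²; P = 2y√(1+z²) = 2×1.88×4.123 = 15.5 m. Hydraulic radius R = A/P = 14.14/15.5 = 0.9119 m. Q_B = (1/0.013)·14.14·0.9119^(2/3)·√0.00091 = 30.85 m³/s.
Q_A = 121.6 m³/s vs Q_B = 30.85 m³/s, so channel A carries more.

channel A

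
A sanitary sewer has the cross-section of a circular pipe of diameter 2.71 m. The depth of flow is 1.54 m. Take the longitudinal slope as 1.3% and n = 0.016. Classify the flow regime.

For a circular section of diameter D = 2.71 m at depth y = 1.54 m, the central angle is θ = 2 arccos(1 − 2y/D) = 3.416 rad. Then A = (D²/8)(θ − sin θ) = 3.384 m² and P = Dθ/2 = 4.628 m.
Hydraulic radius R = A/P = 3.384/4.628 = 0.7312 m.
V = (1/n) R^(2/3) √S = (1/0.016) × 0.7312^(2/3) × √0.013 = 5.784 m/s. Hydraulic depth D_h = A/T = 3.384/2.685 = 1.26 m.
Froude number Fr = V/√(g·D_h) = 5.784/√(9.81×1.26) = 1.64, which is greater than 1, so the flow is supercritical.

supercritical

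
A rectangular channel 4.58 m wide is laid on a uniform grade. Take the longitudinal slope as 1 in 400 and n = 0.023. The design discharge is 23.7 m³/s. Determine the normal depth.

y_n = 2.2 m

Manning's equation rearranged: A R^(2/3) = nQ / (1·√S) = 0.023 × 23.7 / (√0.0025) = 10.9.
At y = 2.76 m: A R^(2/3) = 14.68 — over.
At y = 1.73 m: A R^(2/3) = 7.847 — short.
At y = 2.2 m: A R^(2/3) = 10.88 — matches.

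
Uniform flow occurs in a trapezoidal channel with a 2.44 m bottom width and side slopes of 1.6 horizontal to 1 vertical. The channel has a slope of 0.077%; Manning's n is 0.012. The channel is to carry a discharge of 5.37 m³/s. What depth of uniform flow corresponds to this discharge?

y_n = 0.869 m

Manning's equation rearranged: A R^(2/3) = nQ / (1·√S) = 0.012 × 5.37 / (√0.00077) = 2.322.
Try y = 0.755 m: A R^(2/3) = 1.783 — short.
Try y = 1.05 m: A R^(2/3) = 3.331 — over.
Try y = 0.869 m: A R^(2/3) = 2.32 — close enough.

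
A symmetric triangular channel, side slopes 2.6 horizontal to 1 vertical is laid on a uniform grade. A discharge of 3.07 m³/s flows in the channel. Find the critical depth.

At critical depth, Q² T / (g A³) = 1, i.e. A³/T = Q²/g = 3.07²/9.81 = 0.9607.
At y = 0.535 m: A³/T = 0.1481 — too small.
At y = 0.778 m: A³/T = 0.9634 — matches.

y_c = 0.778 m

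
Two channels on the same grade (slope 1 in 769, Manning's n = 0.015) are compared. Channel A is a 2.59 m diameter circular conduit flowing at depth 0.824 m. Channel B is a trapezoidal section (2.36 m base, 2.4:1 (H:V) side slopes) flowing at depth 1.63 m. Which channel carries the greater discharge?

Channel A: For a circular section of diameter D = 2.59 m at depth y = 0.824 m, the central angle is θ = 2 arccos(1 − 2y/D) = 2.397 rad. Then A = (D²/8)(θ − sin θ) = 1.442 m² and P = Dθ/2 = 3.104 m. Hydraulic radius R = A/P = 1.442/3.104 = 0.4645 m. Q_A = (1/0.015)·1.442·0.4645^(2/3)·√0.0013 = 2.079 m³/s.
Channel B: With bottom width b = 2.36 m and side slope z = 2.4: A = (b + zy)y = (2.36 + 2.4×1.63)×1.63 = 10.22 m²; P = b + 2y√(1+z²) = 2.36 + 2×1.63×2.6 = 10.84 m. Hydraulic radius R = A/P = 10.22/10.84 = 0.9435 m. Q_B = (1/0.015)·10.22·0.9435^(2/3)·√0.0013 = 23.64 m³/s.
Q_A = 2.079 m³/s vs Q_B = 23.64 m³/s, so channel B carries more.

channel B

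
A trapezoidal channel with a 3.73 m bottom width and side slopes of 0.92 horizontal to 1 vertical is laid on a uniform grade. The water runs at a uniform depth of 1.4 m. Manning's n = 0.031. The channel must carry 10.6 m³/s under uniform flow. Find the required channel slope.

With bottom width b = 3.73 m and side slope z = 0.92: A = (b + zy)y = (3.73 + 0.92×1.4)×1.4 = 7.025 m²; P = b + 2y√(1+z²) = 3.73 + 2×1.4×1.359 = 7.535 m.
Hydraulic radius R = A/P = 7.025/7.535 = 0.9324 m.
From Manning's equation, S = [nQ / (1 A R^(2/3))]² = [0.031 × 10.6 / (1 × 7.025 × 0.9324^(2/3))]² = 0.0024.

S = 0.0024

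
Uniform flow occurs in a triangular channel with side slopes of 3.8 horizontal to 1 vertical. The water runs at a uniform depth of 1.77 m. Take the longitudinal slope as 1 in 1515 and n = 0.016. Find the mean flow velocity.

V = 1.45 m/s

For a triangular section with side slope z = 3.8: A = zy² = 3.8×1.77² = 11.91 m²; P = 2y√(1+z²) = 2×1.77×3.929 = 13.91 m.
Hydraulic radius R = A/P = 11.91/13.91 = 0.8559 m.
From Manning's equation, V = (1/n) R^(2/3) S^(1/2) = (1/0.016) × 0.8559^(2/3) × 0.0006601^(1/2) = 1.45 m/s.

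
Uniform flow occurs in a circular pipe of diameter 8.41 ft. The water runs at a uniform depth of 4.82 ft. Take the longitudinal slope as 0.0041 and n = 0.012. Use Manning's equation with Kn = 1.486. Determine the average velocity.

V = 13.7 ft/s

For a circular section of diameter D = 8.41 ft at depth y = 4.82 ft, the central angle is θ = 2 arccos(1 − 2y/D) = 3.435 rad. Then A = (D²/8)(θ − sin θ) = 32.93 ft² and P = Dθ/2 = 14.44 ft.
Hydraulic radius R = A/P = 32.93/14.44 = 2.28 ft.
From Manning's equation, V = (1.486/n) R^(2/3) S^(1/2) = (1.486/0.012) × 2.28^(2/3) × 0.0041^(1/2) = 13.7 ft/s.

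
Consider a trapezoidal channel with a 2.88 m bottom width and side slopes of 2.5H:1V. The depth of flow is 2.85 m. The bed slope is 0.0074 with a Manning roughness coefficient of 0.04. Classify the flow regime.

subcritical

With bottom width b = 2.88 m and side slope z = 2.5: A = (b + zy)y = (2.88 + 2.5×2.85)×2.85 = 28.51 m²; P = b + 2y√(1+z²) = 2.88 + 2×2.85×2.693 = 18.23 m.
Hydraulic radius R = A/P = 28.51/18.23 = 1.564 m.
V = (1/n) R^(2/3) √S = (1/0.04) × 1.564^(2/3) × √0.0074 = 2.898 m/s. Hydraulic depth D_h = A/T = 28.51/17.13 = 1.665 m.
Froude number Fr = V/√(g·D_h) = 2.898/√(9.81×1.665) = 0.717, which is less than 1, so the flow is subcritical.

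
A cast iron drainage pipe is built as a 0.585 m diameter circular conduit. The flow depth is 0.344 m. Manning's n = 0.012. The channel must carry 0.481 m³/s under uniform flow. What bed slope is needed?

S = 0.0141

For a circular section of diameter D = 0.585 m at depth y = 0.344 m, the central angle is θ = 2 arccos(1 − 2y/D) = 3.496 rad. Then A = (D²/8)(θ − sin θ) = 0.1644 m² and P = Dθ/2 = 1.022 m.
Hydraulic radius R = A/P = 0.1644/1.022 = 0.1608 m.
From Manning's equation, S = [nQ / (1 A R^(2/3))]² = [0.012 × 0.481 / (1 × 0.1644 × 0.1608^(2/3))]² = 0.0141.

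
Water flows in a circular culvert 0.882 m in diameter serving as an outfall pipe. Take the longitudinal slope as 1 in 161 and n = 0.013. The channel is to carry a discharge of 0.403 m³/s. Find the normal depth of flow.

Manning's equation rearranged: A R^(2/3) = nQ / (1·√S) = 0.013 × 0.403 / (√0.006211) = 0.06648.
Trying y = 0.288 m: A R^(2/3) = 0.0514 — short.
Trying y = 0.36 m: A R^(2/3) = 0.07797 — over.
Trying y = 0.33 m: A R^(2/3) = 0.06644 — ≈ 0.06648.

y_n = 0.33 m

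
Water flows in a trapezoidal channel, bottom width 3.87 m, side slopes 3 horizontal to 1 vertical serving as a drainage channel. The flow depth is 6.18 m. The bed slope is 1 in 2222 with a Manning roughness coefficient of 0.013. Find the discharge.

With bottom width b = 3.87 m and side slope z = 3: A = (b + zy)y = (3.87 + 3×6.18)×6.18 = 138.5 m²; P = b + 2y√(1+z²) = 3.87 + 2×6.18×3.162 = 42.96 m.
Hydraulic radius R = A/P = 138.5/42.96 = 3.224 m.
Manning's equation: Q = (1/n) A R^(2/3) S^(1/2) = (1/0.013) × 138.5 × 3.224^(2/3) × 0.00045^(1/2) = 493 m³/s.

Q = 493 m³/s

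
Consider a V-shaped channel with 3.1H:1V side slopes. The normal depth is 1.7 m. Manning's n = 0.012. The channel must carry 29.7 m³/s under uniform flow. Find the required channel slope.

S = 0.0021

For a triangular section with side slope z = 3.1: A = zy² = 3.1×1.7² = 8.959 m²; P = 2y√(1+z²) = 2×1.7×3.257 = 11.07 m.
Hydraulic radius R = A/P = 8.959/11.07 = 0.809 m.
From Manning's equation, S = [nQ / (1 A R^(2/3))]² = [0.012 × 29.7 / (1 × 8.959 × 0.809^(2/3))]² = 0.0021.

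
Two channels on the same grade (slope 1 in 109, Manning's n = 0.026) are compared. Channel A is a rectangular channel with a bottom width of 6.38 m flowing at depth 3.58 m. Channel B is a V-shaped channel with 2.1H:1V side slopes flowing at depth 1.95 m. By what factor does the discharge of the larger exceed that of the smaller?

Channel A: Flow area A = b·y = 6.38 × 3.58 = 22.84 m². Wetted perimeter P = b + 2y = 6.38 + 2×3.58 = 13.54 m. Hydraulic radius R = A/P = 22.84/13.54 = 1.687 m. Q_A = (1/0.026)·22.84·1.687^(2/3)·√0.009174 = 119.2 m³/s.
Channel B: For a triangular section with side slope z = 2.1: A = zy² = 2.1×1.95² = 7.985 m²; P = 2y√(1+z²) = 2×1.95×2.326 = 9.071 m. Hydraulic radius R = A/P = 7.985/9.071 = 0.8803 m. Q_B = (1/0.026)·7.985·0.8803^(2/3)·√0.009174 = 27.02 m³/s.
The larger discharge is 119.2 m³/s and the smaller is 27.02 m³/s; the ratio is 4.41.

4.41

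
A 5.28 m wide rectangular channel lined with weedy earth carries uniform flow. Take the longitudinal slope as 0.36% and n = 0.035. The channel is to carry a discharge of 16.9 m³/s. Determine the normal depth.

y_n = 1.79 m

Manning's equation rearranged: A R^(2/3) = nQ / (1·√S) = 0.035 × 16.9 / (√0.0036) = 9.858.
At y = 1.97 m: A R^(2/3) = 11.27 — too large.
At y = 1.23 m: A R^(2/3) = 5.777 — too small.
At y = 1.79 m: A R^(2/3) = 9.867 — matches.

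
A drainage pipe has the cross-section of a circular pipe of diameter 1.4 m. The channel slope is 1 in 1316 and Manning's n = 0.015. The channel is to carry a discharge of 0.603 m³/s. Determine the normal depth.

y_n = 0.641 m

Manning's equation rearranged: A R^(2/3) = nQ / (1·√S) = 0.015 × 0.603 / (√0.0007599) = 0.3281.
Try y = 0.511 m: A R^(2/3) = 0.2175 — too small.
Try y = 0.777 m: A R^(2/3) = 0.4544 — too large.
Try y = 0.641 m: A R^(2/3) = 0.3283 — matches.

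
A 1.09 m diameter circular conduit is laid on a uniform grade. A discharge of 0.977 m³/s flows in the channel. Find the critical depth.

At critical depth, Q² T / (g A³) = 1, i.e. A³/T = Q²/g = 0.977²/9.81 = 0.0973.
At y = 0.608 m: A³/T = 0.1415 — too large.
At y = 0.551 m: A³/T = 0.09716 — ≈ 0.0973.

y_c = 0.551 m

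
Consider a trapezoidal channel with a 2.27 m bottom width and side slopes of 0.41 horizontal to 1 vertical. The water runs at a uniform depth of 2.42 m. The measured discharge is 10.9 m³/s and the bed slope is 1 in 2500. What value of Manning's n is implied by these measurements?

With bottom width b = 2.27 m and side slope z = 0.41: A = (b + zy)y = (2.27 + 0.41×2.42)×2.42 = 7.895 m²; P = b + 2y√(1+z²) = 2.27 + 2×2.42×1.081 = 7.501 m.
Hydraulic radius R = A/P = 7.895/7.501 = 1.052 m.
Rearranging Manning's equation: n = (1/Q) A R^(2/3) S^(1/2) = (1/10.9) × 7.895 × 1.052^(2/3) × √0.0004 = 0.015.

n = 0.015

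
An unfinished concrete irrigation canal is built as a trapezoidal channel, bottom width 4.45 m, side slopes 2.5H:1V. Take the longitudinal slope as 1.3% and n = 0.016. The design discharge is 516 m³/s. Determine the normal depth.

y_n = 3.49 m

Manning's equation rearranged: A R^(2/3) = nQ / (1·√S) = 0.016 × 516 / (√0.013) = 72.41.
At y = 4 m: A R^(2/3) = 98.48 — high.
At y = 2.77 m: A R^(2/3) = 43.59 — low.
At y = 3.49 m: A R^(2/3) = 72.46 — ≈ 72.41.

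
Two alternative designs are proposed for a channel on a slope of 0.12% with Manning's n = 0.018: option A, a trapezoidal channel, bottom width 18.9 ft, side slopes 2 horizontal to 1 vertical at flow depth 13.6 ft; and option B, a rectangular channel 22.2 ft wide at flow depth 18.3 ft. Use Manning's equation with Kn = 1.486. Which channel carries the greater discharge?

channel A

Channel A: With bottom width b = 18.9 ft and side slope z = 2: A = (b + zy)y = (18.9 + 2×13.6)×13.6 = 627 ft²; P = b + 2y√(1+z²) = 18.9 + 2×13.6×2.236 = 79.72 ft. Hydraulic radius R = A/P = 627/79.72 = 7.864 ft. Q_A = (1.486/0.018)·627·7.864^(2/3)·√0.0012 = 7091 ft³/s.
Channel B: Flow area A = b·y = 22.2 × 18.3 = 406.3 ft². Wetted perimeter P = b + 2y = 22.2 + 2×18.3 = 58.8 ft. Hydraulic radius R = A/P = 406.3/58.8 = 6.909 ft. Q_B = (1.486/0.018)·406.3·6.909^(2/3)·√0.0012 = 4215 ft³/s.
Q_A = 7091 ft³/s vs Q_B = 4215 ft³/s, so channel A carries more.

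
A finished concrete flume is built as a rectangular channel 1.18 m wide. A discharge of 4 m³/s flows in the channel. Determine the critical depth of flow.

y_c = 1.05 m

For a rectangular channel, critical depth y_c = (q²/g)^(1/3) where q = Q/b = 4/1.18 = 3.39 m²/s.
So y_c = (3.39²/9.81)^(1/3) = 1.05 m.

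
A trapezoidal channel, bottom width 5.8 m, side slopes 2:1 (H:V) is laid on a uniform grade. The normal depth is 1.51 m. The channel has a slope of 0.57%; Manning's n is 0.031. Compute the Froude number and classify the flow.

With bottom width b = 5.8 m and side slope z = 2: A = (b + zy)y = (5.8 + 2×1.51)×1.51 = 13.32 m²; P = b + 2y√(1+z²) = 5.8 + 2×1.51×2.236 = 12.55 m.
Hydraulic radius R = A/P = 13.32/12.55 = 1.061 m.
V = (1/n) R^(2/3) √S = (1/0.031) × 1.061^(2/3) × √0.0057 = 2.533 m/s. Hydraulic depth D_h = A/T = 13.32/11.84 = 1.125 m.
Froude number Fr = V/√(g·D_h) = 2.533/√(9.81×1.125) = 0.763, which is less than 1, so the flow is subcritical.

subcritical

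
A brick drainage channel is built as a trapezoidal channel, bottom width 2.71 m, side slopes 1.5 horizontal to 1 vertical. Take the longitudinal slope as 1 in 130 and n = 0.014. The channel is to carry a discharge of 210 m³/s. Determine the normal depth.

Manning's equation rearranged: A R^(2/3) = nQ / (1·√S) = 0.014 × 210 / (√0.007692) = 33.52.
At y = 2.72 m: A R^(2/3) = 23.94 — low.
At y = 3.45 m: A R^(2/3) = 40.19 — high.
At y = 3.18 m: A R^(2/3) = 33.59 — close enough.

y_n = 3.18 m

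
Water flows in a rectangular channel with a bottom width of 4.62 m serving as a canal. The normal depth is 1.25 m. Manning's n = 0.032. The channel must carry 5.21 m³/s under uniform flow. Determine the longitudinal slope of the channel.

Flow area A = b·y = 4.62 × 1.25 = 5.775 m². Wetted perimeter P = b + 2y = 4.62 + 2×1.25 = 7.12 m.
Hydraulic radius R = A/P = 5.775/7.12 = 0.8111 m.
From Manning's equation, S = [nQ / (1 A R^(2/3))]² = [0.032 × 5.21 / (1 × 5.775 × 0.8111^(2/3))]² = 0.0011.

S = 0.0011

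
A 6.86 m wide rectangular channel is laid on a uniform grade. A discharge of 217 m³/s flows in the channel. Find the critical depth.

For a rectangular channel, critical depth y_c = (q²/g)^(1/3) where q = Q/b = 217/6.86 = 31.63 m²/s.
So y_c = (31.63²/9.81)^(1/3) = 4.67 m.

y_c = 4.67 m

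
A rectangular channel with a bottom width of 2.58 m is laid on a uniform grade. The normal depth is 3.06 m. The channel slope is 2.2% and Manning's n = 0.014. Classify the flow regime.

Flow area A = b·y = 2.58 × 3.06 = 7.895 m². Wetted perimeter P = b + 2y = 2.58 + 2×3.06 = 8.7 m.
Hydraulic radius R = A/P = 7.895/8.7 = 0.9074 m.
V = (1/n) R^(2/3) √S = (1/0.014) × 0.9074^(2/3) × √0.022 = 9.93 m/s. Hydraulic depth D_h = A/T = 7.895/2.58 = 3.06 m.
Froude number Fr = V/√(g·D_h) = 9.93/√(9.81×3.06) = 1.81, which is greater than 1, so the flow is supercritical.

supercritical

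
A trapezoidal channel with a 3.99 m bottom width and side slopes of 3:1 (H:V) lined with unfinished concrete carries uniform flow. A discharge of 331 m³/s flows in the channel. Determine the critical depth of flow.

At critical depth, Q² T / (g A³) = 1, i.e. A³/T = Q²/g = 331²/9.81 = 11170.
Try y = 3.65 m: A³/T = 6263 — short.
Try y = 4.78 m: A³/T = 20590 — over.
Try y = 4.16 m: A³/T = 11110 — close enough.

y_c = 4.16 m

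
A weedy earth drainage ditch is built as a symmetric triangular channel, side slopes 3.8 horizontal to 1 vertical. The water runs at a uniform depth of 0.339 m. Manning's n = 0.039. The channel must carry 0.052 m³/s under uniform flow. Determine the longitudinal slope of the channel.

S = 0.00024

For a triangular section with side slope z = 3.8: A = zy² = 3.8×0.339² = 0.4367 m²; P = 2y√(1+z²) = 2×0.339×3.929 = 2.664 m.
Hydraulic radius R = A/P = 0.4367/2.664 = 0.1639 m.
From Manning's equation, S = [nQ / (1 A R^(2/3))]² = [0.039 × 0.052 / (1 × 0.4367 × 0.1639^(2/3))]² = 0.00024.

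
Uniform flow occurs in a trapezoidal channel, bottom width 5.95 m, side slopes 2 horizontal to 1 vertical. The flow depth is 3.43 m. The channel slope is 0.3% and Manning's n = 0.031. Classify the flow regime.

subcritical

With bottom width b = 5.95 m and side slope z = 2: A = (b + zy)y = (5.95 + 2×3.43)×3.43 = 43.94 m²; P = b + 2y√(1+z²) = 5.95 + 2×3.43×2.236 = 21.29 m.
Hydraulic radius R = A/P = 43.94/21.29 = 2.064 m.
V = (1/n) R^(2/3) √S = (1/0.031) × 2.064^(2/3) × √0.003 = 2.864 m/s. Hydraulic depth D_h = A/T = 43.94/19.67 = 2.234 m.
Froude number Fr = V/√(g·D_h) = 2.864/√(9.81×2.234) = 0.612, which is less than 1, so the flow is subcritical.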